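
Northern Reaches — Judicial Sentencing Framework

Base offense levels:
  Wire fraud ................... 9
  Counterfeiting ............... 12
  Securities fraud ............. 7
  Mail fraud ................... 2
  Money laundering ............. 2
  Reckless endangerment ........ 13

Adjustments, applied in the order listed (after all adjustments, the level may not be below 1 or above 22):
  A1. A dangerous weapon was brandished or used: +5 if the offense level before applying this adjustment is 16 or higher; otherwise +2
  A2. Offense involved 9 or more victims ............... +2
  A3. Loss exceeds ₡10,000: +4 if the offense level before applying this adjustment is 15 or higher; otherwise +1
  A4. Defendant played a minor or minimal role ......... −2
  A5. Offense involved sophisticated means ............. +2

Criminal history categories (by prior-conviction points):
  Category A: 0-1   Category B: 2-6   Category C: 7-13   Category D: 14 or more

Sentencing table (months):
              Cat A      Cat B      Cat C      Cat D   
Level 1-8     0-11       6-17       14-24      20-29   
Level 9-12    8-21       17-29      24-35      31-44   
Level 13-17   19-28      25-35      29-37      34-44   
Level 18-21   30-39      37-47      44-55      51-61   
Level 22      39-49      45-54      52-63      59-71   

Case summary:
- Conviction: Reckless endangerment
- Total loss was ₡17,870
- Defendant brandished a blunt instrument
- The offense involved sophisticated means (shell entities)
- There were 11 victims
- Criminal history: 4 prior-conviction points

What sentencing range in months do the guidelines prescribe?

Base offense level for reckless endangerment: 13.
A1 applies (level before this adjustment is 13 < 16, so +2): 13 + 2 = 15.
A2 applies: 15 + 2 = 17.
A3 applies (level before this adjustment is 17 ≥ 15, so +4): 17 + 4 = 21.
A4 does not apply.
A5 applies: 21 + 2 = 23.
Level 23 exceeds the maximum of 22; capped at 22.
Final offense level: 22.
Criminal history: 4 prior points → Category B (2-6).
Level 22 falls in the 22 band.
Grid: Level 22 × Category B = 45-54 months.

45-54 months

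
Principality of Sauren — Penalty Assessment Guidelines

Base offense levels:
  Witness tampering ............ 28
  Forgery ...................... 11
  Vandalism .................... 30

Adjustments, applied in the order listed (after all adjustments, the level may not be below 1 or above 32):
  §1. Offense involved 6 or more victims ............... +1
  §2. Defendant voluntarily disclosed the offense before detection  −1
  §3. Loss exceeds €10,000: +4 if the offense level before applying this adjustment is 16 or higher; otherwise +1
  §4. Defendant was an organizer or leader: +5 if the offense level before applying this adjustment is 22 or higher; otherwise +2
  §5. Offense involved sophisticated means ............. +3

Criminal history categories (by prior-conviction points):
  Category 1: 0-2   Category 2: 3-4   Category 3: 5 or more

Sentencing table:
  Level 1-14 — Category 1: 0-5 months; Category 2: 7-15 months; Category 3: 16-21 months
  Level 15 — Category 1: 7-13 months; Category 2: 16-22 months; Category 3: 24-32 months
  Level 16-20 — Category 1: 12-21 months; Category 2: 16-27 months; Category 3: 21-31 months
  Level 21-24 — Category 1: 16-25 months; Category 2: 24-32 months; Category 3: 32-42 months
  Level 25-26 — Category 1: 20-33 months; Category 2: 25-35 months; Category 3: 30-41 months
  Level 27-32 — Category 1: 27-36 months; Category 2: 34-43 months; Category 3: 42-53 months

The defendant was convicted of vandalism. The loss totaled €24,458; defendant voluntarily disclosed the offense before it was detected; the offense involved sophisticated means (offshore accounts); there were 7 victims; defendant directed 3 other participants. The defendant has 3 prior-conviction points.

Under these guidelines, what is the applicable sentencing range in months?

34-43 months

Base offense level for vandalism: 30.
§1 applies: 30 + 1 = 31.
§2 applies: 31 − 1 = 30.
§3 applies (level before this adjustment is 30 ≥ 16, so +4): 30 + 4 = 34.
§4 applies (level before this adjustment is 34 ≥ 22, so +5): 34 + 5 = 39.
§5 applies: 39 + 3 = 42.
Level 42 exceeds the maximum of 32; capped at 32.
Final offense level: 32.
Criminal history: 3 prior points → Category 2 (3-4).
Level 32 falls in the 27-32 band.
Grid: Level 27-32 × Category 2 = 34-43 months.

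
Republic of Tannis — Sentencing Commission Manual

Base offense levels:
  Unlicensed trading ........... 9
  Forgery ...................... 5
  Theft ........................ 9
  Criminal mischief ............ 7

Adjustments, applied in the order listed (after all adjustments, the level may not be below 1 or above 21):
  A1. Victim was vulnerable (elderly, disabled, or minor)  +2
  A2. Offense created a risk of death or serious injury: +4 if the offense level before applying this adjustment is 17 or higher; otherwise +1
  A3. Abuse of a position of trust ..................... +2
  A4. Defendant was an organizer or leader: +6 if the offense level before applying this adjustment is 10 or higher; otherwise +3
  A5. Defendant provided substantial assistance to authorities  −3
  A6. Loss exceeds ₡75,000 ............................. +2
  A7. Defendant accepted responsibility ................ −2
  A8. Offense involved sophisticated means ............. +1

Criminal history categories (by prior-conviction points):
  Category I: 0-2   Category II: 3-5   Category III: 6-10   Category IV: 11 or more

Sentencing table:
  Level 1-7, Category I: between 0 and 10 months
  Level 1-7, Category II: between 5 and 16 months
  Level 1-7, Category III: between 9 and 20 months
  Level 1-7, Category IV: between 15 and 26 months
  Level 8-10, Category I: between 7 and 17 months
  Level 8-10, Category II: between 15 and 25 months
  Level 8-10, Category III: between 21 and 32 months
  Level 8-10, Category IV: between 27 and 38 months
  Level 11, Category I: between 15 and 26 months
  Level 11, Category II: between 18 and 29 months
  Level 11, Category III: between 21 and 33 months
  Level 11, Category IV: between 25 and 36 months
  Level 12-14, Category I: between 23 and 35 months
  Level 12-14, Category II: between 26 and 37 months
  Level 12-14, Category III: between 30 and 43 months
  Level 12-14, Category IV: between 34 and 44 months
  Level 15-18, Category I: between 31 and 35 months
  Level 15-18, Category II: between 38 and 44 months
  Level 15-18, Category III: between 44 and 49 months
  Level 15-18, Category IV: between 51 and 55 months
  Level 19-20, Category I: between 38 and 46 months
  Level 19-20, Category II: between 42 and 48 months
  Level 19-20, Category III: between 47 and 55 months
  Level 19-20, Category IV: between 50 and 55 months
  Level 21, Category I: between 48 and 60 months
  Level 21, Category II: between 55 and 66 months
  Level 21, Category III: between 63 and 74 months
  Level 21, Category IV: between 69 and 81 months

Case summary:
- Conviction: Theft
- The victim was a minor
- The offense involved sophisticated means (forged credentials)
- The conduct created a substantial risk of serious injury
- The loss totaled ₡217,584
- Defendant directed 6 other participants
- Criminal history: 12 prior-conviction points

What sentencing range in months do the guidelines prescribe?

69-81 months

Base offense level for theft: 9.
A1 applies: 9 + 2 = 11.
A2 applies (level before this adjustment is 11 < 17, so +1): 11 + 1 = 12.
A3 does not apply.
A4 applies (level before this adjustment is 12 ≥ 10, so +6): 12 + 6 = 18.
A5 does not apply.
A6 applies: 18 + 2 = 20.
A8 applies: 20 + 1 = 21.
Final offense level: 21.
Criminal history: 12 prior points → Category IV (11+).
Level 21 falls in the 21 band.
Grid: Level 21 × Category IV = 69-81 months.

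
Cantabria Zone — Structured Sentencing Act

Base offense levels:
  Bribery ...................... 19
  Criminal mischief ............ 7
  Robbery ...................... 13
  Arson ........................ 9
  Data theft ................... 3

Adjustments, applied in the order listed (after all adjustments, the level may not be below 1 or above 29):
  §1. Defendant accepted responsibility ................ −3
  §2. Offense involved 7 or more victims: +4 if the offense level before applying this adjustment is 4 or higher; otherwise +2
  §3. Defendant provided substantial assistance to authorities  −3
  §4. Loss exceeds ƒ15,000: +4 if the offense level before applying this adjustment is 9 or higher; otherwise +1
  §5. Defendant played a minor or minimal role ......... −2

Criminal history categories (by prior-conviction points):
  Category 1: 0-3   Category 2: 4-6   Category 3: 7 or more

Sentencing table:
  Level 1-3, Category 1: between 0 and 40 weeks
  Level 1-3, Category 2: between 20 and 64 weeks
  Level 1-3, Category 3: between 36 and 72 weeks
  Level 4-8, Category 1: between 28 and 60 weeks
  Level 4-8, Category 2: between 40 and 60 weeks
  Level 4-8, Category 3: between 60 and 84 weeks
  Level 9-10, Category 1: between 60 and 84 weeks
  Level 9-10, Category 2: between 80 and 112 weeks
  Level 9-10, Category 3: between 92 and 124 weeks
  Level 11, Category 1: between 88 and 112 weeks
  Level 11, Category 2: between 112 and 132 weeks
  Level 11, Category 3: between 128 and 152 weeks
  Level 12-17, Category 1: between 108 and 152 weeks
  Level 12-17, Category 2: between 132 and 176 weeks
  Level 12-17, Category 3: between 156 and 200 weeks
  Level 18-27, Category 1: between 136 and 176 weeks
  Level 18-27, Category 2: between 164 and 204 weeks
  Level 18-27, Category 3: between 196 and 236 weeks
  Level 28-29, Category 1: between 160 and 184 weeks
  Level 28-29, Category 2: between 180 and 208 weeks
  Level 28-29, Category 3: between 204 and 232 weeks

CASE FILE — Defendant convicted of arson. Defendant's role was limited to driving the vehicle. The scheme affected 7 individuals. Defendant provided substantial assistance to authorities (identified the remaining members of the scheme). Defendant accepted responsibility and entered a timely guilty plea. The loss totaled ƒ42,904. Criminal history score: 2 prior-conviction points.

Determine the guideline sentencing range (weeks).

28-60 weeks

Base offense level for arson: 9.
§1 applies: 9 − 3 = 6.
§2 applies (level before this adjustment is 6 ≥ 4, so +4): 6 + 4 = 10.
§3 applies: 10 − 3 = 7.
§4 applies (level before this adjustment is 7 < 9, so +1): 7 + 1 = 8.
§5 applies: 8 − 2 = 6.
Final offense level: 6.
Criminal history: 2 prior points → Category 1 (0-3).
Level 6 falls in the 4-8 band.
Grid: Level 4-8 × Category 1 = 28-60 weeks.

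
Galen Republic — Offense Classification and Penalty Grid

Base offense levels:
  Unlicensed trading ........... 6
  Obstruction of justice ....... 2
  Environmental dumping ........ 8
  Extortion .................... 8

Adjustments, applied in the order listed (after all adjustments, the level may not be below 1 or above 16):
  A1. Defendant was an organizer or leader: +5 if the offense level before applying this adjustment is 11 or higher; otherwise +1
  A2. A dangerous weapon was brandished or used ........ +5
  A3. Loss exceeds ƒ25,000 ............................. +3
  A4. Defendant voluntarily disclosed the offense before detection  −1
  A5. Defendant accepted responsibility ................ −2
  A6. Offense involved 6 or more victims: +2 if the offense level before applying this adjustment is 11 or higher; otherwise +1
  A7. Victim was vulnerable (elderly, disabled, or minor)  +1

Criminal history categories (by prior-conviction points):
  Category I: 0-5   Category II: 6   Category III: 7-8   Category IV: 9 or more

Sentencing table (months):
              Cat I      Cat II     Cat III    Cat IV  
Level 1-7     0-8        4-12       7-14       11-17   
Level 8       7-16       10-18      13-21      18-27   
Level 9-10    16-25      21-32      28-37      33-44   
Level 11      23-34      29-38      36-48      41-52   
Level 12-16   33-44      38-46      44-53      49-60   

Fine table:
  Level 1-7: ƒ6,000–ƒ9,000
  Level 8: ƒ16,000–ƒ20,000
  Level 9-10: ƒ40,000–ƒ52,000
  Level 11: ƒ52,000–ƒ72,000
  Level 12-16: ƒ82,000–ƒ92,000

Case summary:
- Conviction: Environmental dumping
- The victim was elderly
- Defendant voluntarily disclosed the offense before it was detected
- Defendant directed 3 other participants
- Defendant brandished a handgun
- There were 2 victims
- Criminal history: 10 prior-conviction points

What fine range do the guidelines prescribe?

Base offense level for environmental dumping: 8.
A1 applies (level before this adjustment is 8 < 11, so +1): 8 + 1 = 9.
A2 applies: 9 + 5 = 14.
A4 applies: 14 − 1 = 13.
A5 does not apply.
A6 does not apply.
A7 applies: 13 + 1 = 14.
Final offense level: 14.
Level 14 falls in the 12-16 band.
Fine table: Level 12-16 → ƒ82,000–ƒ92,000.

ƒ82,000–ƒ92,000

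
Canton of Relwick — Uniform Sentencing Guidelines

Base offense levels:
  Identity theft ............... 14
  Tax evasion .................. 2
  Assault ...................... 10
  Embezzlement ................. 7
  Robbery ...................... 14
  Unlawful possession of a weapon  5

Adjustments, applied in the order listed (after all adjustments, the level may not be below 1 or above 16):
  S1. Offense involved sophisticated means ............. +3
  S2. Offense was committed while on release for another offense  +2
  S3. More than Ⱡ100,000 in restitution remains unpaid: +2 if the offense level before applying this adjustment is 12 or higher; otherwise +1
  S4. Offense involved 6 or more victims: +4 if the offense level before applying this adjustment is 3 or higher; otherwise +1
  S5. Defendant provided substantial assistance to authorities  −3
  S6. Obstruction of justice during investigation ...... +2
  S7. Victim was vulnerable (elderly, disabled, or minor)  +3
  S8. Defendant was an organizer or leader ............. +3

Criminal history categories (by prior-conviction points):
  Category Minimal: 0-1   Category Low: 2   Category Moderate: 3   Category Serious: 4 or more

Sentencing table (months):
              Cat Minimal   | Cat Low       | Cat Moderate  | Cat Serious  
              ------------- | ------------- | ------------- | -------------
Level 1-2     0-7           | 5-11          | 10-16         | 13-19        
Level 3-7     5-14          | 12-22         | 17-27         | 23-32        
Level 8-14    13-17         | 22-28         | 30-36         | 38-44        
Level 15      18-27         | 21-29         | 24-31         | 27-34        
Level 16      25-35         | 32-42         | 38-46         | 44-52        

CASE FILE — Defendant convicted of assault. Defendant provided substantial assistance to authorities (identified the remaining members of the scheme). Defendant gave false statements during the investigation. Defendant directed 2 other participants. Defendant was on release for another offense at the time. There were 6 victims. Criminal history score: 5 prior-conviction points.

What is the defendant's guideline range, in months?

Base offense level for assault: 10.
S2 applies: 10 + 2 = 12.
S4 applies (level before this adjustment is 12 ≥ 3, so +4): 12 + 4 = 16.
S5 applies: 16 − 3 = 13.
S6 applies: 13 + 2 = 15.
S8 applies: 15 + 3 = 18.
Level 18 exceeds the maximum of 16; capped at 16.
Final offense level: 16.
Criminal history: 5 prior points → Category Serious (4+).
Level 16 falls in the 16 band.
Grid: Level 16 × Category Serious = 44-52 months.

44-52 months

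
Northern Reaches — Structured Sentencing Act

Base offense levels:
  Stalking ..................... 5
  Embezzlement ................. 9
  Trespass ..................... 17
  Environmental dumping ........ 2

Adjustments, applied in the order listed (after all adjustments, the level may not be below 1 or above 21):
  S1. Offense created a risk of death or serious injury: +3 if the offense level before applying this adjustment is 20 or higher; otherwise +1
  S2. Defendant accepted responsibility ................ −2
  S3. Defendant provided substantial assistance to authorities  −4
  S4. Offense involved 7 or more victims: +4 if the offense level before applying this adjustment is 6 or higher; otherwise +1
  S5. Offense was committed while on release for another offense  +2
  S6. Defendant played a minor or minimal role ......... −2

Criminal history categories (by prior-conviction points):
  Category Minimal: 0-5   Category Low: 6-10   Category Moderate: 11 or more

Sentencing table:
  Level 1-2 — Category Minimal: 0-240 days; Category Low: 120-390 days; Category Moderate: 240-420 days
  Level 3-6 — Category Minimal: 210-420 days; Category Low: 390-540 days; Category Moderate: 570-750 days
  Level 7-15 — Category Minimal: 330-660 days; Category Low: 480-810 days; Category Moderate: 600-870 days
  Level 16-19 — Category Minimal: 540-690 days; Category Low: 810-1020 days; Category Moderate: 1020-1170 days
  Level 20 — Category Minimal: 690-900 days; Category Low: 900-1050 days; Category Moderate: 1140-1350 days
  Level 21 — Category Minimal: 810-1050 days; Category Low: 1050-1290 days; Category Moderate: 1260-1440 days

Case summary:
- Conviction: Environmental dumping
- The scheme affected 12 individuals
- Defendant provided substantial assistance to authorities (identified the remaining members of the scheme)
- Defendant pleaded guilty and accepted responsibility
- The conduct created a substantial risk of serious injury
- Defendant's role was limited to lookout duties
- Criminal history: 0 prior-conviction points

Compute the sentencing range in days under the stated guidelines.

0-240 days

Base offense level for environmental dumping: 2.
S1 applies (level before this adjustment is 2 < 20, so +1): 2 + 1 = 3.
S2 applies: 3 − 2 = 1.
S3 applies: 1 − 4 = -3.
S4 applies (level before this adjustment is -3 < 6, so +1): -3 + 1 = -2.
S6 applies: -2 − 2 = -4.
Level -4 is below the minimum of 1; floored at 1.
Final offense level: 1.
Criminal history: 0 prior points → Category Minimal (0-5).
Level 1 falls in the 1-2 band.
Grid: Level 1-2 × Category Minimal = 0-240 days.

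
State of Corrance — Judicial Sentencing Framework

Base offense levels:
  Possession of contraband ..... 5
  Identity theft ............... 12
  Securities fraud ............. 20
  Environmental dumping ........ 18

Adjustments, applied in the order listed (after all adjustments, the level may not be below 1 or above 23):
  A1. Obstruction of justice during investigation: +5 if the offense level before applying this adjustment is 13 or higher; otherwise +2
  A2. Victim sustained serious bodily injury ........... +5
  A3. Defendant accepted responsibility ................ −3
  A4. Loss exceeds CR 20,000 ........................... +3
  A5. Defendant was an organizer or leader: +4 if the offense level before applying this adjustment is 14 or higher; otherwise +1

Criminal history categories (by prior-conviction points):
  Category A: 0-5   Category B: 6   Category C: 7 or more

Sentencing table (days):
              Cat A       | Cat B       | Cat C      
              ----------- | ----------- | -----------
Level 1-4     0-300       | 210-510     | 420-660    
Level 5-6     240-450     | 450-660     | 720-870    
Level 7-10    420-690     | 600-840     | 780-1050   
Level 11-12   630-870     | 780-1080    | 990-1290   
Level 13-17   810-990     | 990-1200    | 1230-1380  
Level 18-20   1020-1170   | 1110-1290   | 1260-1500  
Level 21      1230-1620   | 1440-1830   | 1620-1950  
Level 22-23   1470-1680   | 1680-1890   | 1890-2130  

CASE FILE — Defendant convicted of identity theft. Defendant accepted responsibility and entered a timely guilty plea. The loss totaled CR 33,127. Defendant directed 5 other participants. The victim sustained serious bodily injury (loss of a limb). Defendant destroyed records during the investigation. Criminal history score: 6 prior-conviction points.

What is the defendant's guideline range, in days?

1680-1890 days

Base offense level for identity theft: 12.
A1 applies (level before this adjustment is 12 < 13, so +2): 12 + 2 = 14.
A2 applies: 14 + 5 = 19.
A3 applies: 19 − 3 = 16.
A4 applies: 16 + 3 = 19.
A5 applies (level before this adjustment is 19 ≥ 14, so +4): 19 + 4 = 23.
Final offense level: 23.
Criminal history: 6 prior points → Category B (6).
Level 23 falls in the 22-23 band.
Grid: Level 22-23 × Category B = 1680-1890 days.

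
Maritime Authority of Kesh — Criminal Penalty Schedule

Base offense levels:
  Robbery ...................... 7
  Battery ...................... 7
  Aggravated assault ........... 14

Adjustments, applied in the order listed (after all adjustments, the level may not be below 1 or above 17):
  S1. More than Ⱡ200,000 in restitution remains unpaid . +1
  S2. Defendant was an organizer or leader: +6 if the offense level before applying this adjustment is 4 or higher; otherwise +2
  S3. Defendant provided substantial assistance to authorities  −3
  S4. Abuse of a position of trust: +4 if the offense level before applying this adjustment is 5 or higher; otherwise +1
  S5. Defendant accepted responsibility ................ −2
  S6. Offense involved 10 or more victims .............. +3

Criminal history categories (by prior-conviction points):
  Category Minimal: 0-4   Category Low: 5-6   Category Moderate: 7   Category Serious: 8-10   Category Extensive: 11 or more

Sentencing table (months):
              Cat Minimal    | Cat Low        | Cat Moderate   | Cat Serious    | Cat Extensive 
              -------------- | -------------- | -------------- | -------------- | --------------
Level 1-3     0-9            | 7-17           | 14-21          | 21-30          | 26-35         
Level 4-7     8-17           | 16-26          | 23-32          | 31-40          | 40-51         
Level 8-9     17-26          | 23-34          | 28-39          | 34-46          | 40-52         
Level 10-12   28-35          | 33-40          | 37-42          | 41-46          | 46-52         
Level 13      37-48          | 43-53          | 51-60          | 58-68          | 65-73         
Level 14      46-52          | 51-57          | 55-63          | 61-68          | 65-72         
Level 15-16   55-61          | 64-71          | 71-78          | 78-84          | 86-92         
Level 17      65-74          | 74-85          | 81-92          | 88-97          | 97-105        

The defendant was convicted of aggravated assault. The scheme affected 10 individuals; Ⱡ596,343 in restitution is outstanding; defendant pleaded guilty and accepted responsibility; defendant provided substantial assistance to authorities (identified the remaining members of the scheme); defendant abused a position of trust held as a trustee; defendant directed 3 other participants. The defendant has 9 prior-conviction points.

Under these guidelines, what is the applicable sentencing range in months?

Base offense level for aggravated assault: 14.
S1 applies: 14 + 1 = 15.
S2 applies (level before this adjustment is 15 ≥ 4, so +6): 15 + 6 = 21.
S3 applies: 21 − 3 = 18.
S4 applies (level before this adjustment is 18 ≥ 5, so +4): 18 + 4 = 22.
S5 applies: 22 − 2 = 20.
S6 applies: 20 + 3 = 23.
Level 23 exceeds the maximum of 17; capped at 17.
Final offense level: 17.
Criminal history: 9 prior points → Category Serious (8-10).
Level 17 falls in the 17 band.
Grid: Level 17 × Category Serious = 88-97 months.

88-97 months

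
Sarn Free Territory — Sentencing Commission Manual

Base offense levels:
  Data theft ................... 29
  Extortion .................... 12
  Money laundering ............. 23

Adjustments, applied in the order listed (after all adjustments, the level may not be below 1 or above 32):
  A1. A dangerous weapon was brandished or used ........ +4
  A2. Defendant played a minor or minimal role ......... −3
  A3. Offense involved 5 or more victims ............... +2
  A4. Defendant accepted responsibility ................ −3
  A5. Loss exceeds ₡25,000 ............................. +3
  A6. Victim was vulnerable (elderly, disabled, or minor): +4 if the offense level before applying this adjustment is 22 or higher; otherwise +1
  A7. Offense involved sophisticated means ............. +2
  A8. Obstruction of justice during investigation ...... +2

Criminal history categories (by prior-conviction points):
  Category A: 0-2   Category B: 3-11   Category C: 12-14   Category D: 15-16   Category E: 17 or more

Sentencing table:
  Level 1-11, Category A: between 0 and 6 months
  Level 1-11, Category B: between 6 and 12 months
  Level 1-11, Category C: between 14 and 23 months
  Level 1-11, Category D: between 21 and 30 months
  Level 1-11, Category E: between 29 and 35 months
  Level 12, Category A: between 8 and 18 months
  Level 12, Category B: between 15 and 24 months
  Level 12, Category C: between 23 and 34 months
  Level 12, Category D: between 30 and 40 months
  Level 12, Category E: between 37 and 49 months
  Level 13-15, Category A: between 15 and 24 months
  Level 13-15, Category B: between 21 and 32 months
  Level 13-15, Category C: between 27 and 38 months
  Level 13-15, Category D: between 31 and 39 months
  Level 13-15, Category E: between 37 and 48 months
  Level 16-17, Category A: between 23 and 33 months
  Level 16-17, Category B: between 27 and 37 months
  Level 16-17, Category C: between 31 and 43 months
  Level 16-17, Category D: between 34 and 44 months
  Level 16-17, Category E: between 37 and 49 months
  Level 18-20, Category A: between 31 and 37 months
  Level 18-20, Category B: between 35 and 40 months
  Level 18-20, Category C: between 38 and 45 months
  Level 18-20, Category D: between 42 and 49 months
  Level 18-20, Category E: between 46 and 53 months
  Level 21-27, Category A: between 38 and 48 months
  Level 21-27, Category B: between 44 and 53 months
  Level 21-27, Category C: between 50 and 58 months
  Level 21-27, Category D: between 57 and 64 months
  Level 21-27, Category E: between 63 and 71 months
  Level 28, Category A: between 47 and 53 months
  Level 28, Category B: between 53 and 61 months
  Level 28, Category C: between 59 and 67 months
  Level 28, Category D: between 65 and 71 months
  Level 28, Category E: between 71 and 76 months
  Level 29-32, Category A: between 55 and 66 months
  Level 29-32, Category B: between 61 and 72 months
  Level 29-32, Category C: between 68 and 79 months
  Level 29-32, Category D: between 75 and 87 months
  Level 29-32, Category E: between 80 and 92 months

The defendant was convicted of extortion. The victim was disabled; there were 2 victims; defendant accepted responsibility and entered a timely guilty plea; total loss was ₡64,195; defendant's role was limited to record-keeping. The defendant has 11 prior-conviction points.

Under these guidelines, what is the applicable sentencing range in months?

Base offense level for extortion: 12.
A1 does not apply.
A2 applies: 12 − 3 = 9.
A3 does not apply.
A4 applies: 9 − 3 = 6.
A5 applies: 6 + 3 = 9.
A6 applies (level before this adjustment is 9 < 22, so +1): 9 + 1 = 10.
Final offense level: 10.
Criminal history: 11 prior points → Category B (3-11).
Level 10 falls in the 1-11 band.
Grid: Level 1-11 × Category B = 6-12 months.

6-12 months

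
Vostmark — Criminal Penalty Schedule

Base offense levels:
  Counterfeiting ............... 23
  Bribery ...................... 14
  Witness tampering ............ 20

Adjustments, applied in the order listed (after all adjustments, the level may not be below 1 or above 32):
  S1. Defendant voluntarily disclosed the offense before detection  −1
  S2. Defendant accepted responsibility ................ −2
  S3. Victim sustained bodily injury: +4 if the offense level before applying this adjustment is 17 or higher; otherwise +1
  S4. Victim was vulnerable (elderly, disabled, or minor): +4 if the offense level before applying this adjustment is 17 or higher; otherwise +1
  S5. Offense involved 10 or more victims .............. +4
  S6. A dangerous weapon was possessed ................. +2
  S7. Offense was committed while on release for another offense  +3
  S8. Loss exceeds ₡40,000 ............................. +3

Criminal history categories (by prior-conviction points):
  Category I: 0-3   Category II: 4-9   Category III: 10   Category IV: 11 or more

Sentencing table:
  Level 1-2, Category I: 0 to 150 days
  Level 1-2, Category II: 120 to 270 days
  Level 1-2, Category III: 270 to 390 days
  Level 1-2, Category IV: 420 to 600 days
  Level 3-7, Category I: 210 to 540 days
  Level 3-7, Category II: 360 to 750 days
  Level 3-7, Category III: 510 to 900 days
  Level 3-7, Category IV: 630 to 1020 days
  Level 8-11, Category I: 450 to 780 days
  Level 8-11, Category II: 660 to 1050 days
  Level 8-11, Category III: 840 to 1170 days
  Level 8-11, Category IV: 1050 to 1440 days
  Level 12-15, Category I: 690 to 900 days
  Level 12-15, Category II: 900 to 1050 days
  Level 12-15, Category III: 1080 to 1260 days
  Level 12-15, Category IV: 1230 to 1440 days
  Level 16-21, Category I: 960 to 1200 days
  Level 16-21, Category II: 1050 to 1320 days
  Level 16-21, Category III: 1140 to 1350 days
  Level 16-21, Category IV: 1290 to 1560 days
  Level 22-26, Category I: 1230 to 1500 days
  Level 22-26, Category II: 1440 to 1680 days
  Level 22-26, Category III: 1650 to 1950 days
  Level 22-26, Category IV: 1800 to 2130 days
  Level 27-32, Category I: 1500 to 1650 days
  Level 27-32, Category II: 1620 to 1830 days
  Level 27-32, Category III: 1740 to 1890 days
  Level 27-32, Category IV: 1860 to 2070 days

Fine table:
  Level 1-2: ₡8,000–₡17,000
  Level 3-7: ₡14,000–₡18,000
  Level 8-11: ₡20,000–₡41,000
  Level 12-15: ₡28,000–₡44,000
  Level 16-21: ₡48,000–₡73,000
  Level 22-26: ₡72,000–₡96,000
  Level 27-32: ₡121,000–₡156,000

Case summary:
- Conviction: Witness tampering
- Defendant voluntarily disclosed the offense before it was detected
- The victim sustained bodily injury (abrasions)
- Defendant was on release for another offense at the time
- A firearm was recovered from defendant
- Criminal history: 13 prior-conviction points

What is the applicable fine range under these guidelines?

Base offense level for witness tampering: 20.
S1 applies: 20 − 1 = 19.
S3 applies (level before this adjustment is 19 ≥ 17, so +4): 19 + 4 = 23.
S5 does not apply.
S6 applies: 23 + 2 = 25.
S7 applies: 25 + 3 = 28.
Final offense level: 28.
Level 28 falls in the 27-32 band.
Fine table: Level 27-32 → ₡121,000–₡156,000.

₡121,000–₡156,000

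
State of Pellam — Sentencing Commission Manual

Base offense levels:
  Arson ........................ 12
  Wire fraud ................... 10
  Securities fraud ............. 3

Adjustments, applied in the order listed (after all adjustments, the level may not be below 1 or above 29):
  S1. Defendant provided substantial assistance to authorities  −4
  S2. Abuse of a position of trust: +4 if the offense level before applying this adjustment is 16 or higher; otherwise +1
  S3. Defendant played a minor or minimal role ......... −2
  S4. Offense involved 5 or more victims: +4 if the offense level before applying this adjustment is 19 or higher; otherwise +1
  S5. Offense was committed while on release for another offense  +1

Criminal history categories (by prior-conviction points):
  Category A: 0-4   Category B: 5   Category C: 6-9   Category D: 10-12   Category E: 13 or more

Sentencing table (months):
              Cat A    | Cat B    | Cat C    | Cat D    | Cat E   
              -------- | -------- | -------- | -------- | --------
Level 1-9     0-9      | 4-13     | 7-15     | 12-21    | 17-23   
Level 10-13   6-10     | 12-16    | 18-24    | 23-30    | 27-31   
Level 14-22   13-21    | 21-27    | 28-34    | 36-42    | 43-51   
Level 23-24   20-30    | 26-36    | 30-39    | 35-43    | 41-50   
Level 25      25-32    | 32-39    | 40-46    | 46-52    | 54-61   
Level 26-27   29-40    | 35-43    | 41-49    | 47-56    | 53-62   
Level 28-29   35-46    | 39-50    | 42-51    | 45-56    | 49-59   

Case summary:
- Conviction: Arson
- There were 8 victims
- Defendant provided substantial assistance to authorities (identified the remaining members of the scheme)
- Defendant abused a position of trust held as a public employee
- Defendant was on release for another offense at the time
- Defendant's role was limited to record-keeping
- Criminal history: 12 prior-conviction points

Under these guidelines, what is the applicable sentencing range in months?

12-21 months

Base offense level for arson: 12.
S1 applies: 12 − 4 = 8.
S2 applies (level before this adjustment is 8 < 16, so +1): 8 + 1 = 9.
S3 applies: 9 − 2 = 7.
S4 applies (level before this adjustment is 7 < 19, so +1): 7 + 1 = 8.
S5 applies: 8 + 1 = 9.
Final offense level: 9.
Criminal history: 12 prior points → Category D (10-12).
Level 9 falls in the 1-9 band.
Grid: Level 1-9 × Category D = 12-21 months.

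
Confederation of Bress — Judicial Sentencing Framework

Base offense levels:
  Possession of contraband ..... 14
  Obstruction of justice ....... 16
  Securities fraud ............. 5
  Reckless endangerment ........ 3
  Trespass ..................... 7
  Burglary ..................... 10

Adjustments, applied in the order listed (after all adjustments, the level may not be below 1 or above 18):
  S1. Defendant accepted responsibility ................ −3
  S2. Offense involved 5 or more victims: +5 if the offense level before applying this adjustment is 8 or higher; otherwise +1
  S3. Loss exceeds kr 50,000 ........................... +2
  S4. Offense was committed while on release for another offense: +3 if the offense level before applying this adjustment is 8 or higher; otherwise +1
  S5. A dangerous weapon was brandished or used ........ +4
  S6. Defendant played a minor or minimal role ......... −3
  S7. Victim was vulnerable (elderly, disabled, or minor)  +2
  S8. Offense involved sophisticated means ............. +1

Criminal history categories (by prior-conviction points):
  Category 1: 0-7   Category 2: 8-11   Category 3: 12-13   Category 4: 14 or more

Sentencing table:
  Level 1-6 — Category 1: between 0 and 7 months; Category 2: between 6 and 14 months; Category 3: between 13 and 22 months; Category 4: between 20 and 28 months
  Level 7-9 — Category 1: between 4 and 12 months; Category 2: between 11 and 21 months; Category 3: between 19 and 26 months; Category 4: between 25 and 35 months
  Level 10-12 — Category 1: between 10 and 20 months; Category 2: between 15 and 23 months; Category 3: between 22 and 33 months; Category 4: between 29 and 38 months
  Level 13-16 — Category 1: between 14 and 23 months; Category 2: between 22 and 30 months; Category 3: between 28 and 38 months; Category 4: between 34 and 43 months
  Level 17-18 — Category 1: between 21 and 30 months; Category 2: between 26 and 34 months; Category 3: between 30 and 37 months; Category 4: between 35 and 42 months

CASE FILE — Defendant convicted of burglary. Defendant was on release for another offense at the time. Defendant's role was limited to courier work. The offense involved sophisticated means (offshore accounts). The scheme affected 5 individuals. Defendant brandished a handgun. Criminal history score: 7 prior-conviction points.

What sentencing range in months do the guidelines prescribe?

21-30 months

Base offense level for burglary: 10.
S2 applies (level before this adjustment is 10 ≥ 8, so +5): 10 + 5 = 15.
S3 does not apply.
S4 applies (level before this adjustment is 15 ≥ 8, so +3): 15 + 3 = 18.
S5 applies: 18 + 4 = 22.
S6 applies: 22 − 3 = 19.
S8 applies: 19 + 1 = 20.
Level 20 exceeds the maximum of 18; capped at 18.
Final offense level: 18.
Criminal history: 7 prior points → Category 1 (0-7).
Level 18 falls in the 17-18 band.
Grid: Level 17-18 × Category 1 = 21-30 months.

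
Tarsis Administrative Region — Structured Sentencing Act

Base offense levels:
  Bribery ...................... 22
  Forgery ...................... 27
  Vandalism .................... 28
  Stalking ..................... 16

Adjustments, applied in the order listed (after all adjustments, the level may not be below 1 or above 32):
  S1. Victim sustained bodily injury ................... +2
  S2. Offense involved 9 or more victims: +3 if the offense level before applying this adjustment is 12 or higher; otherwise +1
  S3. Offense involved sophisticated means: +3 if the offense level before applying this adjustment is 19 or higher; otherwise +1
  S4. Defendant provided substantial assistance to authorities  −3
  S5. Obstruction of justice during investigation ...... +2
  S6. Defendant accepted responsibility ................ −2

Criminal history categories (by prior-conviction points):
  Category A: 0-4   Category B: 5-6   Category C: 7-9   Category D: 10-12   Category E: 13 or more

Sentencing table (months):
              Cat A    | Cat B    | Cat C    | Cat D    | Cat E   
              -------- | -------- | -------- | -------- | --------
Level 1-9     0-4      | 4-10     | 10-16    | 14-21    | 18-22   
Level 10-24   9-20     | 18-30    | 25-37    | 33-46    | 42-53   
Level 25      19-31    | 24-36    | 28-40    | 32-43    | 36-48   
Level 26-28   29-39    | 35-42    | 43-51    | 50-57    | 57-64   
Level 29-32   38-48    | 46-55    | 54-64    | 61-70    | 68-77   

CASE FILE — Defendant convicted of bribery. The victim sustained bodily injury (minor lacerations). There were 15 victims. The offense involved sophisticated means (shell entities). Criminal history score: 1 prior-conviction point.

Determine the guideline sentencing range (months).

Base offense level for bribery: 22.
S1 applies: 22 + 2 = 24.
S2 applies (level before this adjustment is 24 ≥ 12, so +3): 24 + 3 = 27.
S3 applies (level before this adjustment is 27 ≥ 19, so +3): 27 + 3 = 30.
S4 does not apply.
S6 does not apply.
Final offense level: 30.
Criminal history: 1 prior point → Category A (0-4).
Level 30 falls in the 29-32 band.
Grid: Level 29-32 × Category A = 38-48 months.

38-48 months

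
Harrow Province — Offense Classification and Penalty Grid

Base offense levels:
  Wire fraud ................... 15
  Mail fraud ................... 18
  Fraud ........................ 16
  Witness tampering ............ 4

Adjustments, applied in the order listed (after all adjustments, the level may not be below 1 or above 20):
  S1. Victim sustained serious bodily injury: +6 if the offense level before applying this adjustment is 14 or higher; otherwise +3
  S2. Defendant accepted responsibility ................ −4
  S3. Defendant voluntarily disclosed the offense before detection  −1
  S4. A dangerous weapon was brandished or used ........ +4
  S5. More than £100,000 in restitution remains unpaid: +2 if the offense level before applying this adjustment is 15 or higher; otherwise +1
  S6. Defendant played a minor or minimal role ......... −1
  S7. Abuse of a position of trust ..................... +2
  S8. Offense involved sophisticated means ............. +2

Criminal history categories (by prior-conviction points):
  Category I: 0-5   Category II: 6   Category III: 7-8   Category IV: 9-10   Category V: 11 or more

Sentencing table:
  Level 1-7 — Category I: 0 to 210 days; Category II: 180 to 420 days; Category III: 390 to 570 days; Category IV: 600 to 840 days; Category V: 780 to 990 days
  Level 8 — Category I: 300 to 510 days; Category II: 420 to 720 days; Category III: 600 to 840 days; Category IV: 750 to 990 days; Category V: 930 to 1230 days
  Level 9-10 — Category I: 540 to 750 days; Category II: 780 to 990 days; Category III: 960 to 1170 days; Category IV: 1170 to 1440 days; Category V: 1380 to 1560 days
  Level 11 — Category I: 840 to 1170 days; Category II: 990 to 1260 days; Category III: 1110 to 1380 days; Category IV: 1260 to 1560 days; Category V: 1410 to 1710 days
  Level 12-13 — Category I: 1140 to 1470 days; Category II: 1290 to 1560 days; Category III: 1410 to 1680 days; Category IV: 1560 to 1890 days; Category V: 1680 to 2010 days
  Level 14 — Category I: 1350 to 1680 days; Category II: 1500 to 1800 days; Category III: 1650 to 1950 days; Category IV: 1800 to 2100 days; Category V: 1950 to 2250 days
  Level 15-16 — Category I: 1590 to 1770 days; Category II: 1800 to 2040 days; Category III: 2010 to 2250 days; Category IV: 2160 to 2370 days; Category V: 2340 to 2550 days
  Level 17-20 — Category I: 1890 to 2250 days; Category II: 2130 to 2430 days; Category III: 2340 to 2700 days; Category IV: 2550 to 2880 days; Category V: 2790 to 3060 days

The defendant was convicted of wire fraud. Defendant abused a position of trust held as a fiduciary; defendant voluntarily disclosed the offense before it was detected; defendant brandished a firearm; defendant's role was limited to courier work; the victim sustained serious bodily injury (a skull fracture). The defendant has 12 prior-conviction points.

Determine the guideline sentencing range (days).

Base offense level for wire fraud: 15.
S1 applies (level before this adjustment is 15 ≥ 14, so +6): 15 + 6 = 21.
S2 does not apply.
S3 applies: 21 − 1 = 20.
S4 applies: 20 + 4 = 24.
S5 does not apply.
S6 applies: 24 − 1 = 23.
S7 applies: 23 + 2 = 25.
S8 does not apply.
Level 25 exceeds the maximum of 20; capped at 20.
Final offense level: 20.
Criminal history: 12 prior points → Category V (11+).
Level 20 falls in the 17-20 band.
Grid: Level 17-20 × Category V = 2790-3060 days.

2790-3060 days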